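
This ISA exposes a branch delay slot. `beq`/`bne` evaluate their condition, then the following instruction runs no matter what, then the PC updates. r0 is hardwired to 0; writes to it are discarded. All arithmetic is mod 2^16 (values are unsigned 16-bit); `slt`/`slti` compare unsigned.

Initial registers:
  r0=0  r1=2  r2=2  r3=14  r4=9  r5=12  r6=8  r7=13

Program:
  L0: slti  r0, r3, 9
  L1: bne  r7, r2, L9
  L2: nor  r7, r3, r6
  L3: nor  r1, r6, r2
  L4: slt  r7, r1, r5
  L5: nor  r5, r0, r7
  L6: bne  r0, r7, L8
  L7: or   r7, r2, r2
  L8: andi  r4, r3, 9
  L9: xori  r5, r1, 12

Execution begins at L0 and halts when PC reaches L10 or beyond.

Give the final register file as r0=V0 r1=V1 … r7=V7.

r0=0 r1=2 r2=2 r3=14 r4=9 r5=14 r6=8 r7=65521

PC=0  slti  r0, r3, 9        | r0=0 r1=2 r2=2 r3=14 r4=9 r5=12 r6=8 r7=13
PC=1  bne  r7, r2, L9        | r0=0 r1=2 r2=2 r3=14 r4=9 r5=12 r6=8 r7=13  [TAKEN]
PC=2  nor  r7, r3, r6        | r0=0 r1=2 r2=2 r3=14 r4=9 r5=12 r6=8 r7=65521
PC=9  xori  r5, r1, 12       | r0=0 r1=2 r2=2 r3=14 r4=9 r5=14 r6=8 r7=65521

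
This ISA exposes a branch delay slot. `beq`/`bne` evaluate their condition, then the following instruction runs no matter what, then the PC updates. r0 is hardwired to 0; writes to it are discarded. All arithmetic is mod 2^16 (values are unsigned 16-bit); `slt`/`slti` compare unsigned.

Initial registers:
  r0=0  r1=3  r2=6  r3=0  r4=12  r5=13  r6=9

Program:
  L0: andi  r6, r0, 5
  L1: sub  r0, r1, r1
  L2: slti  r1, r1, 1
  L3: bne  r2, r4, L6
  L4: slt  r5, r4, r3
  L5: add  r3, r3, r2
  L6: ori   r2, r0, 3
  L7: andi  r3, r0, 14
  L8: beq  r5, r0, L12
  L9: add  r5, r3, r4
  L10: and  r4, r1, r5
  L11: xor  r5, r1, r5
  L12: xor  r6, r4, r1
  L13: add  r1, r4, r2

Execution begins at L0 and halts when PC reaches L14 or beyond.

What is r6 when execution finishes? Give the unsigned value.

12

#0 andi  r6, r0, 5 ; 0/3/6/0/12/13/0
#1 sub  r0, r1, r1 ; 0/3/6/0/12/13/0
#2 slti  r1, r1, 1 ; 0/0/6/0/12/13/0
#3 bne  r2, r4, L6 ; 0/0/6/0/12/13/0 ; →target
#4 slt  r5, r4, r3 ; 0/0/6/0/12/0/0
#6 ori   r2, r0, 3 ; 0/0/3/0/12/0/0
#7 andi  r3, r0, 14 ; 0/0/3/0/12/0/0
#8 beq  r5, r0, L12 ; 0/0/3/0/12/0/0 ; →target
#9 add  r5, r3, r4 ; 0/0/3/0/12/12/0
#12 xor  r6, r4, r1 ; 0/0/3/0/12/12/12
#13 add  r1, r4, r2 ; 0/15/3/0/12/12/12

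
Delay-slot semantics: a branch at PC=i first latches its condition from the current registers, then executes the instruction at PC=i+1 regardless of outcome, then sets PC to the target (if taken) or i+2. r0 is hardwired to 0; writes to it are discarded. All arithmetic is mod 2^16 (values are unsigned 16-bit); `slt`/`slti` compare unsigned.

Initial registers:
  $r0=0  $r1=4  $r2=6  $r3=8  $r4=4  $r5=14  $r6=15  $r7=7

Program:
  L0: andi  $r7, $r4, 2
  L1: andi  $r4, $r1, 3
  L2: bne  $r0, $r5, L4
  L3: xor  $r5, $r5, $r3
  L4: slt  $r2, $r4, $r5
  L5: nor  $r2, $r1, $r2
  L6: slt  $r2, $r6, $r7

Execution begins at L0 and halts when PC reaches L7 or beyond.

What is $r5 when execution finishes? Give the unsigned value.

6

[0] andi  $r7, $r4, 2  →  {$r0:0, $r1:4, $r2:6, $r3:8, $r4:4, $r5:14, $r6:15, $r7:0}
[1] andi  $r4, $r1, 3  →  {$r0:0, $r1:4, $r2:6, $r3:8, $r4:0, $r5:14, $r6:15, $r7:0}
[2] bne  $r0, $r5, L4  →  {$r0:0, $r1:4, $r2:6, $r3:8, $r4:0, $r5:14, $r6:15, $r7:0}  ⟨branch taken⟩
[3] xor  $r5, $r5, $r3  →  {$r0:0, $r1:4, $r2:6, $r3:8, $r4:0, $r5:6, $r6:15, $r7:0}
[4] slt  $r2, $r4, $r5  →  {$r0:0, $r1:4, $r2:1, $r3:8, $r4:0, $r5:6, $r6:15, $r7:0}
[5] nor  $r2, $r1, $r2  →  {$r0:0, $r1:4, $r2:65530, $r3:8, $r4:0, $r5:6, $r6:15, $r7:0}
[6] slt  $r2, $r6, $r7  →  {$r0:0, $r1:4, $r2:0, $r3:8, $r4:0, $r5:6, $r6:15, $r7:0}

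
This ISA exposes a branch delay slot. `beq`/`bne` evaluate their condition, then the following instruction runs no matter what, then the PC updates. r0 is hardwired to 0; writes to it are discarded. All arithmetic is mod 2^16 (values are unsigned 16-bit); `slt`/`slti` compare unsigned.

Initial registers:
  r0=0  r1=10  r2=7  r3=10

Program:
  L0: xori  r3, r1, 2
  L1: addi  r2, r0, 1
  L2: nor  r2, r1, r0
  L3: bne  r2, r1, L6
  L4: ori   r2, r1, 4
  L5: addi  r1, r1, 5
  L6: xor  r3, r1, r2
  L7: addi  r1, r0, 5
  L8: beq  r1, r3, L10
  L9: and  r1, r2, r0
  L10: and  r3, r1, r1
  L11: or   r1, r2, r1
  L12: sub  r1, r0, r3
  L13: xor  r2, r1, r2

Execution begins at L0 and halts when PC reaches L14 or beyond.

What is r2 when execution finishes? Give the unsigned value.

  step pc=0: xori  r3, r1, 2  regs=(0,10,7,8)
  step pc=1: addi  r2, r0, 1  regs=(0,10,1,8)
  step pc=2: nor  r2, r1, r0  regs=(0,10,65525,8)
  step pc=3: bne  r2, r1, L6  cond=T  regs=(0,10,65525,8)
  step pc=4: ori   r2, r1, 4  regs=(0,10,14,8)
  step pc=6: xor  r3, r1, r2  regs=(0,10,14,4)
  step pc=7: addi  r1, r0, 5  regs=(0,5,14,4)
  step pc=8: beq  r1, r3, L10  cond=F  regs=(0,5,14,4)
  step pc=9: and  r1, r2, r0  regs=(0,0,14,4)
  step pc=10: and  r3, r1, r1  regs=(0,0,14,0)
  step pc=11: or   r1, r2, r1  regs=(0,14,14,0)
  step pc=12: sub  r1, r0, r3  regs=(0,0,14,0)
  step pc=13: xor  r2, r1, r2  regs=(0,0,14,0)

14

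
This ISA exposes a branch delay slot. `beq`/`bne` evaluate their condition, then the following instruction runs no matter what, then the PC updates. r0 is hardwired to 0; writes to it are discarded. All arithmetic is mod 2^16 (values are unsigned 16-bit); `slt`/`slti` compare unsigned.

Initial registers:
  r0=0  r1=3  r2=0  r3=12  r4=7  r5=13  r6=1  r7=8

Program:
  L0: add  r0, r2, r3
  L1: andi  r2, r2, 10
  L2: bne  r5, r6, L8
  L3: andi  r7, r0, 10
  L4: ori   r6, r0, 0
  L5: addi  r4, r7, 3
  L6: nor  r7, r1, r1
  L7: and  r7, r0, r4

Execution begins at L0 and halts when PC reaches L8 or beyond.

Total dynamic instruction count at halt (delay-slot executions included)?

4

[0] add  r0, r2, r3  →  {r0:0, r1:3, r2:0, r3:12, r4:7, r5:13, r6:1, r7:8}
[1] andi  r2, r2, 10  →  {r0:0, r1:3, r2:0, r3:12, r4:7, r5:13, r6:1, r7:8}
[2] bne  r5, r6, L8  →  {r0:0, r1:3, r2:0, r3:12, r4:7, r5:13, r6:1, r7:8}  ⟨branch taken⟩
[3] andi  r7, r0, 10  →  {r0:0, r1:3, r2:0, r3:12, r4:7, r5:13, r6:1, r7:0}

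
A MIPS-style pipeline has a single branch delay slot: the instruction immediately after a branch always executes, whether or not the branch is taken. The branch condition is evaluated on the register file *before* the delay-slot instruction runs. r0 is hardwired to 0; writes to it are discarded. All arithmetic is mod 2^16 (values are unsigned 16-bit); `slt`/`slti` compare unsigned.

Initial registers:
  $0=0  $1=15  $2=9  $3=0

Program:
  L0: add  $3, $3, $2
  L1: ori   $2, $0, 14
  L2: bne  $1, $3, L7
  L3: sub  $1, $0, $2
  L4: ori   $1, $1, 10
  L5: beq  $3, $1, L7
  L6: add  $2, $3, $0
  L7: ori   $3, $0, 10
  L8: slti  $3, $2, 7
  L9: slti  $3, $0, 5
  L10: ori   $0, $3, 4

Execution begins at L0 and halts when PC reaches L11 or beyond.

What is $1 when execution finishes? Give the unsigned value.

PC=0  add  $3, $3, $2        | $0=0 $1=15 $2=9 $3=9
PC=1  ori   $2, $0, 14       | $0=0 $1=15 $2=14 $3=9
PC=2  bne  $1, $3, L7        | $0=0 $1=15 $2=14 $3=9  [TAKEN]
PC=3  sub  $1, $0, $2        | $0=0 $1=65522 $2=14 $3=9
PC=7  ori   $3, $0, 10       | $0=0 $1=65522 $2=14 $3=10
PC=8  slti  $3, $2, 7        | $0=0 $1=65522 $2=14 $3=0
PC=9  slti  $3, $0, 5        | $0=0 $1=65522 $2=14 $3=1
PC=10 ori   $0, $3, 4        | $0=0 $1=65522 $2=14 $3=1

65522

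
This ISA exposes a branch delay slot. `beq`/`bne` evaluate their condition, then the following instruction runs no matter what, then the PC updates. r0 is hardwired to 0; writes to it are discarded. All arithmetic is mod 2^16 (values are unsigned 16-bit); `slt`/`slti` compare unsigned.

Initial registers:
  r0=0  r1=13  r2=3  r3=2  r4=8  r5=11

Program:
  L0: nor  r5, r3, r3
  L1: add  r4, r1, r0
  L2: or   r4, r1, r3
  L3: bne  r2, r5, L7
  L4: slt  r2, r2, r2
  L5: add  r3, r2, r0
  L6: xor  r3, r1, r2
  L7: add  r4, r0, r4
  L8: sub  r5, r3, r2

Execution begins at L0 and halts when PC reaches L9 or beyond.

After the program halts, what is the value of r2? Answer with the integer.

[0] nor  r5, r3, r3  →  {r0:0, r1:13, r2:3, r3:2, r4:8, r5:65533}
[1] add  r4, r1, r0  →  {r0:0, r1:13, r2:3, r3:2, r4:13, r5:65533}
[2] or   r4, r1, r3  →  {r0:0, r1:13, r2:3, r3:2, r4:15, r5:65533}
[3] bne  r2, r5, L7  →  {r0:0, r1:13, r2:3, r3:2, r4:15, r5:65533}  ⟨branch taken⟩
[4] slt  r2, r2, r2  →  {r0:0, r1:13, r2:0, r3:2, r4:15, r5:65533}
[7] add  r4, r0, r4  →  {r0:0, r1:13, r2:0, r3:2, r4:15, r5:65533}
[8] sub  r5, r3, r2  →  {r0:0, r1:13, r2:0, r3:2, r4:15, r5:2}

0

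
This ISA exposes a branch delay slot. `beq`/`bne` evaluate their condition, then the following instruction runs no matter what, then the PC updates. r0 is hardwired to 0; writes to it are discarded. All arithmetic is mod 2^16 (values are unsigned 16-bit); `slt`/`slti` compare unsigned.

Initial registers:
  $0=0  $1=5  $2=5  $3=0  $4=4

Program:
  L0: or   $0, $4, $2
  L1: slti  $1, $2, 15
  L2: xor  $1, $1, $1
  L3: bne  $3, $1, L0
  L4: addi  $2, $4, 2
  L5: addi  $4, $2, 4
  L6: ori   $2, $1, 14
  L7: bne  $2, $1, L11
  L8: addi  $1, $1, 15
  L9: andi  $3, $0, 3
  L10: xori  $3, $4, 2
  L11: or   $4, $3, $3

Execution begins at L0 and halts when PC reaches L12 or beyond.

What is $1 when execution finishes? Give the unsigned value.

15

[0] or   $0, $4, $2  →  {$0:0, $1:5, $2:5, $3:0, $4:4}
[1] slti  $1, $2, 15  →  {$0:0, $1:1, $2:5, $3:0, $4:4}
[2] xor  $1, $1, $1  →  {$0:0, $1:0, $2:5, $3:0, $4:4}
[3] bne  $3, $1, L0  →  {$0:0, $1:0, $2:5, $3:0, $4:4}  ⟨branch fallthrough⟩
[4] addi  $2, $4, 2  →  {$0:0, $1:0, $2:6, $3:0, $4:4}
[5] addi  $4, $2, 4  →  {$0:0, $1:0, $2:6, $3:0, $4:10}
[6] ori   $2, $1, 14  →  {$0:0, $1:0, $2:14, $3:0, $4:10}
[7] bne  $2, $1, L11  →  {$0:0, $1:0, $2:14, $3:0, $4:10}  ⟨branch taken⟩
[8] addi  $1, $1, 15  →  {$0:0, $1:15, $2:14, $3:0, $4:10}
[11] or   $4, $3, $3  →  {$0:0, $1:15, $2:14, $3:0, $4:0}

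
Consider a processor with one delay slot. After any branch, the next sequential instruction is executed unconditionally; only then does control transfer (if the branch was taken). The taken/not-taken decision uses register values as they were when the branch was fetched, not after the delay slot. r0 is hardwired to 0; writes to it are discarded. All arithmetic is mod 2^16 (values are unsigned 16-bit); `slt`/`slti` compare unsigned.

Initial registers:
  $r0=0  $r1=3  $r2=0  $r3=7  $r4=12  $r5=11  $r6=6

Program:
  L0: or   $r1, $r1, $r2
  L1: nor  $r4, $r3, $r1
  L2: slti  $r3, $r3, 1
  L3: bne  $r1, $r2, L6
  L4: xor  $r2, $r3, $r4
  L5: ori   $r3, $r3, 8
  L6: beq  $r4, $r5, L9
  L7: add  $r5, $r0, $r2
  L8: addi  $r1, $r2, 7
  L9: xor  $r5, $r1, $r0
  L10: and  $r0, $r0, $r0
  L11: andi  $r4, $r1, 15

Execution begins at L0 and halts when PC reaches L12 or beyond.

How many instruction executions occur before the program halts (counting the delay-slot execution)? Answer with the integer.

11

  step pc=0: or   $r1, $r1, $r2  regs=(0,3,0,7,12,11,6)
  step pc=1: nor  $r4, $r3, $r1  regs=(0,3,0,7,65528,11,6)
  step pc=2: slti  $r3, $r3, 1  regs=(0,3,0,0,65528,11,6)
  step pc=3: bne  $r1, $r2, L6  cond=T  regs=(0,3,0,0,65528,11,6)
  step pc=4: xor  $r2, $r3, $r4  regs=(0,3,65528,0,65528,11,6)
  step pc=6: beq  $r4, $r5, L9  cond=F  regs=(0,3,65528,0,65528,11,6)
  step pc=7: add  $r5, $r0, $r2  regs=(0,3,65528,0,65528,65528,6)
  step pc=8: addi  $r1, $r2, 7  regs=(0,65535,65528,0,65528,65528,6)
  step pc=9: xor  $r5, $r1, $r0  regs=(0,65535,65528,0,65528,65535,6)
  step pc=10: and  $r0, $r0, $r0  regs=(0,65535,65528,0,65528,65535,6)
  step pc=11: andi  $r4, $r1, 15  regs=(0,65535,65528,0,15,65535,6)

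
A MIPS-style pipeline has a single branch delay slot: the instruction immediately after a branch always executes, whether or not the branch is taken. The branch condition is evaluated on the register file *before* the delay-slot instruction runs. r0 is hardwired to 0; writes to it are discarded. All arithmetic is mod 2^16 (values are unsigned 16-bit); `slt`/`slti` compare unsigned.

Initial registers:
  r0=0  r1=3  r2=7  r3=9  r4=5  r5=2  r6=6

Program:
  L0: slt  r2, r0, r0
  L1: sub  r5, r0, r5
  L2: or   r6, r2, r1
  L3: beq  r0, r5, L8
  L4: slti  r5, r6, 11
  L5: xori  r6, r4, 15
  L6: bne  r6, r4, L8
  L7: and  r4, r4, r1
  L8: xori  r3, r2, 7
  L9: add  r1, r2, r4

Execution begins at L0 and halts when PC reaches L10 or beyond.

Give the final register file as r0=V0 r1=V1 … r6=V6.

PC=0  slt  r2, r0, r0        | r0=0 r1=3 r2=0 r3=9 r4=5 r5=2 r6=6
PC=1  sub  r5, r0, r5        | r0=0 r1=3 r2=0 r3=9 r4=5 r5=65534 r6=6
PC=2  or   r6, r2, r1        | r0=0 r1=3 r2=0 r3=9 r4=5 r5=65534 r6=3
PC=3  beq  r0, r5, L8        | r0=0 r1=3 r2=0 r3=9 r4=5 r5=65534 r6=3  [not taken]
PC=4  slti  r5, r6, 11       | r0=0 r1=3 r2=0 r3=9 r4=5 r5=1 r6=3
PC=5  xori  r6, r4, 15       | r0=0 r1=3 r2=0 r3=9 r4=5 r5=1 r6=10
PC=6  bne  r6, r4, L8        | r0=0 r1=3 r2=0 r3=9 r4=5 r5=1 r6=10  [TAKEN]
PC=7  and  r4, r4, r1        | r0=0 r1=3 r2=0 r3=9 r4=1 r5=1 r6=10
PC=8  xori  r3, r2, 7        | r0=0 r1=3 r2=0 r3=7 r4=1 r5=1 r6=10
PC=9  add  r1, r2, r4        | r0=0 r1=1 r2=0 r3=7 r4=1 r5=1 r6=10

r0=0 r1=1 r2=0 r3=7 r4=1 r5=1 r6=10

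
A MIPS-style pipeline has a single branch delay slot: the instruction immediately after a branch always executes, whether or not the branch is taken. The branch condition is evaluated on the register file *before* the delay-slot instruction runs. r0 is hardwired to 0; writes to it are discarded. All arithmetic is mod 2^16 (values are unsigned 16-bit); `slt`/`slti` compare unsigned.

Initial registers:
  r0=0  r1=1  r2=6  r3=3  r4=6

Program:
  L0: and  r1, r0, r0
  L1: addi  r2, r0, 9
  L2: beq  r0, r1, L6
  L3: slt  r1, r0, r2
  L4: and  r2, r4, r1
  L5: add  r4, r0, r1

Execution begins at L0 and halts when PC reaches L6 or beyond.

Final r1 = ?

1

#0 and  r1, r0, r0 ; 0/0/6/3/6
#1 addi  r2, r0, 9 ; 0/0/9/3/6
#2 beq  r0, r1, L6 ; 0/0/9/3/6 ; →target
#3 slt  r1, r0, r2 ; 0/1/9/3/6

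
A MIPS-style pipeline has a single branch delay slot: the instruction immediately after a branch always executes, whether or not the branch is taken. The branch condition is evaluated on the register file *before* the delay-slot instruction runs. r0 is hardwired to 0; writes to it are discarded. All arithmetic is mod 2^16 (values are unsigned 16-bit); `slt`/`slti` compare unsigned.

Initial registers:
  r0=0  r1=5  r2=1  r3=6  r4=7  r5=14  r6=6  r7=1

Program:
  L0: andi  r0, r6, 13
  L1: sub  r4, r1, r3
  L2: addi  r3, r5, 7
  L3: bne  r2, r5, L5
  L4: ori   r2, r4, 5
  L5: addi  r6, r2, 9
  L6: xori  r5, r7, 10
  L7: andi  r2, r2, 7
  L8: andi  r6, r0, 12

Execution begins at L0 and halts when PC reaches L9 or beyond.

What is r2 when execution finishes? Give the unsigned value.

7

#0 andi  r0, r6, 13 ; 0/5/1/6/7/14/6/1
#1 sub  r4, r1, r3 ; 0/5/1/6/65535/14/6/1
#2 addi  r3, r5, 7 ; 0/5/1/21/65535/14/6/1
#3 bne  r2, r5, L5 ; 0/5/1/21/65535/14/6/1 ; →target
#4 ori   r2, r4, 5 ; 0/5/65535/21/65535/14/6/1
#5 addi  r6, r2, 9 ; 0/5/65535/21/65535/14/8/1
#6 xori  r5, r7, 10 ; 0/5/65535/21/65535/11/8/1
#7 andi  r2, r2, 7 ; 0/5/7/21/65535/11/8/1
#8 andi  r6, r0, 12 ; 0/5/7/21/65535/11/0/1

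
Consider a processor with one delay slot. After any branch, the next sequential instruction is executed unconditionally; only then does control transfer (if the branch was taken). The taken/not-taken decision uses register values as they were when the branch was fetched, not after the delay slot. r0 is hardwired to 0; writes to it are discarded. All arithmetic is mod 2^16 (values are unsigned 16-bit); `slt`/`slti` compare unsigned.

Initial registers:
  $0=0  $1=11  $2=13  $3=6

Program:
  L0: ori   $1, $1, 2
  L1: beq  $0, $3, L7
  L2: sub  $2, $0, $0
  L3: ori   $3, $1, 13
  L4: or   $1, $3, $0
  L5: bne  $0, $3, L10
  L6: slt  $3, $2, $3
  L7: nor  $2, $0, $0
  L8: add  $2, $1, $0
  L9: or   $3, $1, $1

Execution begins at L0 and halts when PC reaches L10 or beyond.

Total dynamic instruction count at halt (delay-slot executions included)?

PC=0  ori   $1, $1, 2        | $0=0 $1=11 $2=13 $3=6
PC=1  beq  $0, $3, L7        | $0=0 $1=11 $2=13 $3=6  [not taken]
PC=2  sub  $2, $0, $0        | $0=0 $1=11 $2=0 $3=6
PC=3  ori   $3, $1, 13       | $0=0 $1=11 $2=0 $3=15
PC=4  or   $1, $3, $0        | $0=0 $1=15 $2=0 $3=15
PC=5  bne  $0, $3, L10       | $0=0 $1=15 $2=0 $3=15  [TAKEN]
PC=6  slt  $3, $2, $3        | $0=0 $1=15 $2=0 $3=1

7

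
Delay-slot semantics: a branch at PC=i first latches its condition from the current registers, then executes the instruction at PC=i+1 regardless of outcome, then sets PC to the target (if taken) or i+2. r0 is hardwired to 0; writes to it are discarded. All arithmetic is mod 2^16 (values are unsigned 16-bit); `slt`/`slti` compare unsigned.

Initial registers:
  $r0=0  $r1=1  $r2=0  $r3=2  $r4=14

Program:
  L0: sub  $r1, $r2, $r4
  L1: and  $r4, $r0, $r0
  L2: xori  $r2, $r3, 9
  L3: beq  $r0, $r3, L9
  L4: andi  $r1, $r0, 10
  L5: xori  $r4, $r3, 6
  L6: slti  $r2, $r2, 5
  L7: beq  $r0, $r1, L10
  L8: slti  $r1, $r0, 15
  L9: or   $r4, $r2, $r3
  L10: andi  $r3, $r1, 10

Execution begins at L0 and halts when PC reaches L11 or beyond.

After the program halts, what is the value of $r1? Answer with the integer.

1

[0] sub  $r1, $r2, $r4  →  {$r0:0, $r1:65522, $r2:0, $r3:2, $r4:14}
[1] and  $r4, $r0, $r0  →  {$r0:0, $r1:65522, $r2:0, $r3:2, $r4:0}
[2] xori  $r2, $r3, 9  →  {$r0:0, $r1:65522, $r2:11, $r3:2, $r4:0}
[3] beq  $r0, $r3, L9  →  {$r0:0, $r1:65522, $r2:11, $r3:2, $r4:0}  ⟨branch fallthrough⟩
[4] andi  $r1, $r0, 10  →  {$r0:0, $r1:0, $r2:11, $r3:2, $r4:0}
[5] xori  $r4, $r3, 6  →  {$r0:0, $r1:0, $r2:11, $r3:2, $r4:4}
[6] slti  $r2, $r2, 5  →  {$r0:0, $r1:0, $r2:0, $r3:2, $r4:4}
[7] beq  $r0, $r1, L10  →  {$r0:0, $r1:0, $r2:0, $r3:2, $r4:4}  ⟨branch taken⟩
[8] slti  $r1, $r0, 15  →  {$r0:0, $r1:1, $r2:0, $r3:2, $r4:4}
[10] andi  $r3, $r1, 10  →  {$r0:0, $r1:1, $r2:0, $r3:0, $r4:4}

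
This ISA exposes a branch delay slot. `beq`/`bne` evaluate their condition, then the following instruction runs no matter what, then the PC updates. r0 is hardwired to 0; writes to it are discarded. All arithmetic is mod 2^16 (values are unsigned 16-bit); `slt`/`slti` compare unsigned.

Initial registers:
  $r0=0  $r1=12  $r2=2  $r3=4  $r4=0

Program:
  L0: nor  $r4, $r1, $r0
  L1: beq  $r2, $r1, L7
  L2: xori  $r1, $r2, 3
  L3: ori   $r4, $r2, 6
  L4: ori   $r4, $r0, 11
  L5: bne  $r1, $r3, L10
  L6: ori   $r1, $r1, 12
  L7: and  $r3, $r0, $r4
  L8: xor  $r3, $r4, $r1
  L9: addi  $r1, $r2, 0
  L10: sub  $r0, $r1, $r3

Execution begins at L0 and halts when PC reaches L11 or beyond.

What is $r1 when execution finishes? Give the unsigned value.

13

PC=0  nor  $r4, $r1, $r0     | $r0=0 $r1=12 $r2=2 $r3=4 $r4=65523
PC=1  beq  $r2, $r1, L7      | $r0=0 $r1=12 $r2=2 $r3=4 $r4=65523  [not taken]
PC=2  xori  $r1, $r2, 3      | $r0=0 $r1=1 $r2=2 $r3=4 $r4=65523
PC=3  ori   $r4, $r2, 6      | $r0=0 $r1=1 $r2=2 $r3=4 $r4=6
PC=4  ori   $r4, $r0, 11     | $r0=0 $r1=1 $r2=2 $r3=4 $r4=11
PC=5  bne  $r1, $r3, L10     | $r0=0 $r1=1 $r2=2 $r3=4 $r4=11  [TAKEN]
PC=6  ori   $r1, $r1, 12     | $r0=0 $r1=13 $r2=2 $r3=4 $r4=11
PC=10 sub  $r0, $r1, $r3     | $r0=0 $r1=13 $r2=2 $r3=4 $r4=11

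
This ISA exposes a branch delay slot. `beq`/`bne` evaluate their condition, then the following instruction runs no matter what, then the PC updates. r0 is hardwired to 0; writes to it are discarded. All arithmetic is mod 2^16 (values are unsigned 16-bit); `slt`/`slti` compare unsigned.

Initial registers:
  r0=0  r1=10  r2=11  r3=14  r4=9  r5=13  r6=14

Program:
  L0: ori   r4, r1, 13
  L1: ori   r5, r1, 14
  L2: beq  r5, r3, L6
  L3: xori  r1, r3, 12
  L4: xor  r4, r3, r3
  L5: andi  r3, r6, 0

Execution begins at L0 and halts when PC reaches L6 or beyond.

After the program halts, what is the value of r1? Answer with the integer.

2

#0 ori   r4, r1, 13 ; 0/10/11/14/15/13/14
#1 ori   r5, r1, 14 ; 0/10/11/14/15/14/14
#2 beq  r5, r3, L6 ; 0/10/11/14/15/14/14 ; →target
#3 xori  r1, r3, 12 ; 0/2/11/14/15/14/14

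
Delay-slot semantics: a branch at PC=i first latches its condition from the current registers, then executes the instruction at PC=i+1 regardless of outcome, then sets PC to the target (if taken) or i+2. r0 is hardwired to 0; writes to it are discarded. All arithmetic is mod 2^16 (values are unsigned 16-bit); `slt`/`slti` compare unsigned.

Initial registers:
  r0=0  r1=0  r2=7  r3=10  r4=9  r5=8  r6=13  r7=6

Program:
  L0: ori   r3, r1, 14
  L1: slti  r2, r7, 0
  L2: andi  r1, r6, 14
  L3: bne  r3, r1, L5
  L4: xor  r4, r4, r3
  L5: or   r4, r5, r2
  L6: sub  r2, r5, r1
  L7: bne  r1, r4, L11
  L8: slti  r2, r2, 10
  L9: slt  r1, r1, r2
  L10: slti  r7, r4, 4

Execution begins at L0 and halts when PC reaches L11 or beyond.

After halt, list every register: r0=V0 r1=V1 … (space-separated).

#0 ori   r3, r1, 14 ; 0/0/7/14/9/8/13/6
#1 slti  r2, r7, 0 ; 0/0/0/14/9/8/13/6
#2 andi  r1, r6, 14 ; 0/12/0/14/9/8/13/6
#3 bne  r3, r1, L5 ; 0/12/0/14/9/8/13/6 ; →target
#4 xor  r4, r4, r3 ; 0/12/0/14/7/8/13/6
#5 or   r4, r5, r2 ; 0/12/0/14/8/8/13/6
#6 sub  r2, r5, r1 ; 0/12/65532/14/8/8/13/6
#7 bne  r1, r4, L11 ; 0/12/65532/14/8/8/13/6 ; →target
#8 slti  r2, r2, 10 ; 0/12/0/14/8/8/13/6

r0=0 r1=12 r2=0 r3=14 r4=8 r5=8 r6=13 r7=6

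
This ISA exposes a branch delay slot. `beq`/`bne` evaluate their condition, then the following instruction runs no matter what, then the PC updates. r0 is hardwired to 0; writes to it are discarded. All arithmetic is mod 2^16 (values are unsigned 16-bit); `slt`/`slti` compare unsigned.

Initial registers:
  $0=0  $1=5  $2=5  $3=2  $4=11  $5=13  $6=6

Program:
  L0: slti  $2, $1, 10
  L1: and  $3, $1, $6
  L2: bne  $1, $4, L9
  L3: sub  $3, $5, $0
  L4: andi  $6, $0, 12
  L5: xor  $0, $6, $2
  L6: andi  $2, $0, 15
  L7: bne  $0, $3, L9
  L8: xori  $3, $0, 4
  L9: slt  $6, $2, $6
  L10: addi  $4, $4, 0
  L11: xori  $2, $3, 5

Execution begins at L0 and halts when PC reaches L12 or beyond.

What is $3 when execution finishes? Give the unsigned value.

13

[0] slti  $2, $1, 10  →  {$0:0, $1:5, $2:1, $3:2, $4:11, $5:13, $6:6}
[1] and  $3, $1, $6  →  {$0:0, $1:5, $2:1, $3:4, $4:11, $5:13, $6:6}
[2] bne  $1, $4, L9  →  {$0:0, $1:5, $2:1, $3:4, $4:11, $5:13, $6:6}  ⟨branch taken⟩
[3] sub  $3, $5, $0  →  {$0:0, $1:5, $2:1, $3:13, $4:11, $5:13, $6:6}
[9] slt  $6, $2, $6  →  {$0:0, $1:5, $2:1, $3:13, $4:11, $5:13, $6:1}
[10] addi  $4, $4, 0  →  {$0:0, $1:5, $2:1, $3:13, $4:11, $5:13, $6:1}
[11] xori  $2, $3, 5  →  {$0:0, $1:5, $2:8, $3:13, $4:11, $5:13, $6:1}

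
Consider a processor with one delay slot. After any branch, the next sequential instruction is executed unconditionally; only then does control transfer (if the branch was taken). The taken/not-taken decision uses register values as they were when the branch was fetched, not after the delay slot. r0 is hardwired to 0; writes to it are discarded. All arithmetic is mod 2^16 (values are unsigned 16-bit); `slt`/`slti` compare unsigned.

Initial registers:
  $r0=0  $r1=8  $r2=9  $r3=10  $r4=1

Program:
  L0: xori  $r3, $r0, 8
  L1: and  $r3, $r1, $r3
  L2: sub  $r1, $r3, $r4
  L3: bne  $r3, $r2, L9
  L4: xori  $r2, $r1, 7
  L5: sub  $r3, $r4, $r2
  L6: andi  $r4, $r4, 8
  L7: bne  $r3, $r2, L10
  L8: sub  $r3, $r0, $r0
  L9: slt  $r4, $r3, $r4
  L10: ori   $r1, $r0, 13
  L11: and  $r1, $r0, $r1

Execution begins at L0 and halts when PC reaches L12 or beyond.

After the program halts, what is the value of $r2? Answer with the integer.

PC=0  xori  $r3, $r0, 8      | $r0=0 $r1=8 $r2=9 $r3=8 $r4=1
PC=1  and  $r3, $r1, $r3     | $r0=0 $r1=8 $r2=9 $r3=8 $r4=1
PC=2  sub  $r1, $r3, $r4     | $r0=0 $r1=7 $r2=9 $r3=8 $r4=1
PC=3  bne  $r3, $r2, L9      | $r0=0 $r1=7 $r2=9 $r3=8 $r4=1  [TAKEN]
PC=4  xori  $r2, $r1, 7      | $r0=0 $r1=7 $r2=0 $r3=8 $r4=1
PC=9  slt  $r4, $r3, $r4     | $r0=0 $r1=7 $r2=0 $r3=8 $r4=0
PC=10 ori   $r1, $r0, 13     | $r0=0 $r1=13 $r2=0 $r3=8 $r4=0
PC=11 and  $r1, $r0, $r1     | $r0=0 $r1=0 $r2=0 $r3=8 $r4=0

0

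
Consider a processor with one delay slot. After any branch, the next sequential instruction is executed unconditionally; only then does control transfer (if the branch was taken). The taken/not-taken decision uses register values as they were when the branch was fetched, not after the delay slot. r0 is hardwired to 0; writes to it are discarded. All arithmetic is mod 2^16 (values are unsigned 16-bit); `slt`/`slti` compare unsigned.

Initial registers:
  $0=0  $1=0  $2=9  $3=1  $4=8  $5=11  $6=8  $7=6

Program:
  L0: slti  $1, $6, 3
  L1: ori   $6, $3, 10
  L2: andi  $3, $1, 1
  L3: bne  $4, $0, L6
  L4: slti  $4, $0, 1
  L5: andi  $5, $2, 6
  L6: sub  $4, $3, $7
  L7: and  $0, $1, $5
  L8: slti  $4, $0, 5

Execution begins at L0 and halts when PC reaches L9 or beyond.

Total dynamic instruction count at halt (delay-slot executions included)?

#0 slti  $1, $6, 3 ; 0/0/9/1/8/11/8/6
#1 ori   $6, $3, 10 ; 0/0/9/1/8/11/11/6
#2 andi  $3, $1, 1 ; 0/0/9/0/8/11/11/6
#3 bne  $4, $0, L6 ; 0/0/9/0/8/11/11/6 ; →target
#4 slti  $4, $0, 1 ; 0/0/9/0/1/11/11/6
#6 sub  $4, $3, $7 ; 0/0/9/0/65530/11/11/6
#7 and  $0, $1, $5 ; 0/0/9/0/65530/11/11/6
#8 slti  $4, $0, 5 ; 0/0/9/0/1/11/11/6

8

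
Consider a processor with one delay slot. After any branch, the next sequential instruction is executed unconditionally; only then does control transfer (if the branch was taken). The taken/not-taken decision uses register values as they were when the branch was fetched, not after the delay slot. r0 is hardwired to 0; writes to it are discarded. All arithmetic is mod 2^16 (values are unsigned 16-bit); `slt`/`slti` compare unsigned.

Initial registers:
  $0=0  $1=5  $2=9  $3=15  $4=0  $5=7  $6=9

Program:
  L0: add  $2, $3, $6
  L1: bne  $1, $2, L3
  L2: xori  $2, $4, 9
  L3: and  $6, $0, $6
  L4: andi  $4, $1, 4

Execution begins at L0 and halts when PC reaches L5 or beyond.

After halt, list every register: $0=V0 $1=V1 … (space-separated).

$0=0 $1=5 $2=9 $3=15 $4=4 $5=7 $6=0

[0] add  $2, $3, $6  →  {$0:0, $1:5, $2:24, $3:15, $4:0, $5:7, $6:9}
[1] bne  $1, $2, L3  →  {$0:0, $1:5, $2:24, $3:15, $4:0, $5:7, $6:9}  ⟨branch taken⟩
[2] xori  $2, $4, 9  →  {$0:0, $1:5, $2:9, $3:15, $4:0, $5:7, $6:9}
[3] and  $6, $0, $6  →  {$0:0, $1:5, $2:9, $3:15, $4:0, $5:7, $6:0}
[4] andi  $4, $1, 4  →  {$0:0, $1:5, $2:9, $3:15, $4:4, $5:7, $6:0}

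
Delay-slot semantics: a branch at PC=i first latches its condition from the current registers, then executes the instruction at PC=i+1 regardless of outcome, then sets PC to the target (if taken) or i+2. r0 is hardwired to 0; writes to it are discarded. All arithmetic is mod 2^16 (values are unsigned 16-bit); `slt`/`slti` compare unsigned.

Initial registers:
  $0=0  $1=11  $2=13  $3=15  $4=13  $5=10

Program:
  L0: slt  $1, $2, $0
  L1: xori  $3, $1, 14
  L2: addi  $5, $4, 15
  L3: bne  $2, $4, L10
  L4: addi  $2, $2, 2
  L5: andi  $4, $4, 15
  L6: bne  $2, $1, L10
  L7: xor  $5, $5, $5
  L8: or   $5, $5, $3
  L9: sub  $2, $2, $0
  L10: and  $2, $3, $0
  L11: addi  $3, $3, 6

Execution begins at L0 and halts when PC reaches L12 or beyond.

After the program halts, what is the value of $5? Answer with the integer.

0

[0] slt  $1, $2, $0  →  {$0:0, $1:0, $2:13, $3:15, $4:13, $5:10}
[1] xori  $3, $1, 14  →  {$0:0, $1:0, $2:13, $3:14, $4:13, $5:10}
[2] addi  $5, $4, 15  →  {$0:0, $1:0, $2:13, $3:14, $4:13, $5:28}
[3] bne  $2, $4, L10  →  {$0:0, $1:0, $2:13, $3:14, $4:13, $5:28}  ⟨branch fallthrough⟩
[4] addi  $2, $2, 2  →  {$0:0, $1:0, $2:15, $3:14, $4:13, $5:28}
[5] andi  $4, $4, 15  →  {$0:0, $1:0, $2:15, $3:14, $4:13, $5:28}
[6] bne  $2, $1, L10  →  {$0:0, $1:0, $2:15, $3:14, $4:13, $5:28}  ⟨branch taken⟩
[7] xor  $5, $5, $5  →  {$0:0, $1:0, $2:15, $3:14, $4:13, $5:0}
[10] and  $2, $3, $0  →  {$0:0, $1:0, $2:0, $3:14, $4:13, $5:0}
[11] addi  $3, $3, 6  →  {$0:0, $1:0, $2:0, $3:20, $4:13, $5:0}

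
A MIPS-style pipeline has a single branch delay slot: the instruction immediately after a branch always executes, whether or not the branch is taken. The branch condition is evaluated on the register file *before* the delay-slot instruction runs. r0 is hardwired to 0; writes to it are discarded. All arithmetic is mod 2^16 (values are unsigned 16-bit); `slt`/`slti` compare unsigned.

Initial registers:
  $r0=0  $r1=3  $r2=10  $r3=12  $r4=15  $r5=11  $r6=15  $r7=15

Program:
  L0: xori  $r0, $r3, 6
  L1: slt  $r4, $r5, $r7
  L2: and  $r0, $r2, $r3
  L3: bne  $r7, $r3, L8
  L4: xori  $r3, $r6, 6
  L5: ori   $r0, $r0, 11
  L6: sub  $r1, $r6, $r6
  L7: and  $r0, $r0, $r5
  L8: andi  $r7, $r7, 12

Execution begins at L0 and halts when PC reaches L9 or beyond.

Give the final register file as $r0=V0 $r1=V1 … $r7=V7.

$r0=0 $r1=3 $r2=10 $r3=9 $r4=1 $r5=11 $r6=15 $r7=12

#0 xori  $r0, $r3, 6 ; 0/3/10/12/15/11/15/15
#1 slt  $r4, $r5, $r7 ; 0/3/10/12/1/11/15/15
#2 and  $r0, $r2, $r3 ; 0/3/10/12/1/11/15/15
#3 bne  $r7, $r3, L8 ; 0/3/10/12/1/11/15/15 ; →target
#4 xori  $r3, $r6, 6 ; 0/3/10/9/1/11/15/15
#8 andi  $r7, $r7, 12 ; 0/3/10/9/1/11/15/12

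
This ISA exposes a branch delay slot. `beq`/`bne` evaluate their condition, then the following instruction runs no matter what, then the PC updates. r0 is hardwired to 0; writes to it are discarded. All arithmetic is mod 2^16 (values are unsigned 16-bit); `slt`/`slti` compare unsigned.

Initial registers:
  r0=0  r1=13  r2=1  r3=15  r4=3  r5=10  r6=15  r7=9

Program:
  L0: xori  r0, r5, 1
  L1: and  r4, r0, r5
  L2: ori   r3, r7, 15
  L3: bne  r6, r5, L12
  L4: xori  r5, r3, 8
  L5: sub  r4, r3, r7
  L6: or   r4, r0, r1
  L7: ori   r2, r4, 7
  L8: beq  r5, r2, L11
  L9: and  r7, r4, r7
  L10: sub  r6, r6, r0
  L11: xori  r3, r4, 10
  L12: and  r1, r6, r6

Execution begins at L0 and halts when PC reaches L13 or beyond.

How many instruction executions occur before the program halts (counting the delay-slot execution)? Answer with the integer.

6

#0 xori  r0, r5, 1 ; 0/13/1/15/3/10/15/9
#1 and  r4, r0, r5 ; 0/13/1/15/0/10/15/9
#2 ori   r3, r7, 15 ; 0/13/1/15/0/10/15/9
#3 bne  r6, r5, L12 ; 0/13/1/15/0/10/15/9 ; →target
#4 xori  r5, r3, 8 ; 0/13/1/15/0/7/15/9
#12 and  r1, r6, r6 ; 0/15/1/15/0/7/15/9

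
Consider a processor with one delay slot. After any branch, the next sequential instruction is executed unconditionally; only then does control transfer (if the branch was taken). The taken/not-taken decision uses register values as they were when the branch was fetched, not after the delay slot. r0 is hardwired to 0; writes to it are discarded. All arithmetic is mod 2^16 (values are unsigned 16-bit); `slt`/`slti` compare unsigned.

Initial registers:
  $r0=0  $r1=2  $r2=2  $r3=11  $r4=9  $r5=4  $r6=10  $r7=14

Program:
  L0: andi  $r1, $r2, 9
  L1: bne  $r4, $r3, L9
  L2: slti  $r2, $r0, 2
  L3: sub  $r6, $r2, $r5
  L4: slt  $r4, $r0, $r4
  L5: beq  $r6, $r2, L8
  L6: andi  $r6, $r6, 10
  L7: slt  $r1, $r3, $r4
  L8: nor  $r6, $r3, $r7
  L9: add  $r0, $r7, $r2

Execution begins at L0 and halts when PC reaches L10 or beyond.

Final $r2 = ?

  step pc=0: andi  $r1, $r2, 9  regs=(0,0,2,11,9,4,10,14)
  step pc=1: bne  $r4, $r3, L9  cond=T  regs=(0,0,2,11,9,4,10,14)
  step pc=2: slti  $r2, $r0, 2  regs=(0,0,1,11,9,4,10,14)
  step pc=9: add  $r0, $r7, $r2  regs=(0,0,1,11,9,4,10,14)

1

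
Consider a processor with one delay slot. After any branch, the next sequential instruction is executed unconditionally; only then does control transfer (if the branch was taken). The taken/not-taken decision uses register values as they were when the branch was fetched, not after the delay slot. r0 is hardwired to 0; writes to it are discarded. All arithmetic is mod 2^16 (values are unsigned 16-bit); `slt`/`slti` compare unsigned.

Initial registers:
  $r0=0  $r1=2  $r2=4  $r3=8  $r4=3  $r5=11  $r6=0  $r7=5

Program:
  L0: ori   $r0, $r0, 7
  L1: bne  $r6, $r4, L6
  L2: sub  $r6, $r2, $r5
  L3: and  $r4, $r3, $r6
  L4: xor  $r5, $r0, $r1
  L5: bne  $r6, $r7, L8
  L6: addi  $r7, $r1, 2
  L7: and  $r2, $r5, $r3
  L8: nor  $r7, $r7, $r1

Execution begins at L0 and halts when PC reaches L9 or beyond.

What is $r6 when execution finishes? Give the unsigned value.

PC=0  ori   $r0, $r0, 7      | $r0=0 $r1=2 $r2=4 $r3=8 $r4=3 $r5=11 $r6=0 $r7=5
PC=1  bne  $r6, $r4, L6      | $r0=0 $r1=2 $r2=4 $r3=8 $r4=3 $r5=11 $r6=0 $r7=5  [TAKEN]
PC=2  sub  $r6, $r2, $r5     | $r0=0 $r1=2 $r2=4 $r3=8 $r4=3 $r5=11 $r6=65529 $r7=5
PC=6  addi  $r7, $r1, 2      | $r0=0 $r1=2 $r2=4 $r3=8 $r4=3 $r5=11 $r6=65529 $r7=4
PC=7  and  $r2, $r5, $r3     | $r0=0 $r1=2 $r2=8 $r3=8 $r4=3 $r5=11 $r6=65529 $r7=4
PC=8  nor  $r7, $r7, $r1     | $r0=0 $r1=2 $r2=8 $r3=8 $r4=3 $r5=11 $r6=65529 $r7=65529

65529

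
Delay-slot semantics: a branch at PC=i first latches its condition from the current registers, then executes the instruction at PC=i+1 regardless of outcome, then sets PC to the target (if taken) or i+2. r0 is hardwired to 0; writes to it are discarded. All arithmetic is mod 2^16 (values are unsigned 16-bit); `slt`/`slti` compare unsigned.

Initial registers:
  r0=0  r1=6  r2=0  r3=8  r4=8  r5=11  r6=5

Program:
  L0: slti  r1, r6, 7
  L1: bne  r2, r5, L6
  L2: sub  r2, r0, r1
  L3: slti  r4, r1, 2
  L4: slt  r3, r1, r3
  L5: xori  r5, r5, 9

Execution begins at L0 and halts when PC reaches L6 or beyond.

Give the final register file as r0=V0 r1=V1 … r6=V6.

#0 slti  r1, r6, 7 ; 0/1/0/8/8/11/5
#1 bne  r2, r5, L6 ; 0/1/0/8/8/11/5 ; →target
#2 sub  r2, r0, r1 ; 0/1/65535/8/8/11/5

r0=0 r1=1 r2=65535 r3=8 r4=8 r5=11 r6=5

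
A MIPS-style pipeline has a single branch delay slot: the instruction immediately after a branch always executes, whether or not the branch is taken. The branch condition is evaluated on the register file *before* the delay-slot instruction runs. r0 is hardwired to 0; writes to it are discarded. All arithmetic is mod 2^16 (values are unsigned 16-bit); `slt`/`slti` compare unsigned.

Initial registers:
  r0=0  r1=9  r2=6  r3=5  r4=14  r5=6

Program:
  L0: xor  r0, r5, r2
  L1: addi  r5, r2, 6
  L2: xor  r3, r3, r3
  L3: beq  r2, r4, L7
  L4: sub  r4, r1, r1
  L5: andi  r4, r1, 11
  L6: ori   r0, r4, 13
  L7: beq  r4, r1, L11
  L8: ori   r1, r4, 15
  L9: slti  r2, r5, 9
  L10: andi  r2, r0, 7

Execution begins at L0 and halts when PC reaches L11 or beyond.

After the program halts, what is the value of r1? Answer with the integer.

15

#0 xor  r0, r5, r2 ; 0/9/6/5/14/6
#1 addi  r5, r2, 6 ; 0/9/6/5/14/12
#2 xor  r3, r3, r3 ; 0/9/6/0/14/12
#3 beq  r2, r4, L7 ; 0/9/6/0/14/12 ; →fallthru
#4 sub  r4, r1, r1 ; 0/9/6/0/0/12
#5 andi  r4, r1, 11 ; 0/9/6/0/9/12
#6 ori   r0, r4, 13 ; 0/9/6/0/9/12
#7 beq  r4, r1, L11 ; 0/9/6/0/9/12 ; →target
#8 ori   r1, r4, 15 ; 0/15/6/0/9/12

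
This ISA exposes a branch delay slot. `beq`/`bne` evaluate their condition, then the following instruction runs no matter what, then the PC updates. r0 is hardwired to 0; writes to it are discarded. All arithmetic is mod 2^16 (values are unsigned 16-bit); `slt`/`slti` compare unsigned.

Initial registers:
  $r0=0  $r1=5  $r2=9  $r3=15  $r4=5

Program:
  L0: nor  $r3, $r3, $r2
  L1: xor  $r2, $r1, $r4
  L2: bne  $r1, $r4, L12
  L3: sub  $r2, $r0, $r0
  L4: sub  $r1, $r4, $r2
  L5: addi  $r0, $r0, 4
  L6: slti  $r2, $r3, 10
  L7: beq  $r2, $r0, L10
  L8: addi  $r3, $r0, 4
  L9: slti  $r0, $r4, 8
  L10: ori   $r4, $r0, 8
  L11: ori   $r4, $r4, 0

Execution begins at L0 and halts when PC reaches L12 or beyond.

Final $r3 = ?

4

[0] nor  $r3, $r3, $r2  →  {$r0:0, $r1:5, $r2:9, $r3:65520, $r4:5}
[1] xor  $r2, $r1, $r4  →  {$r0:0, $r1:5, $r2:0, $r3:65520, $r4:5}
[2] bne  $r1, $r4, L12  →  {$r0:0, $r1:5, $r2:0, $r3:65520, $r4:5}  ⟨branch fallthrough⟩
[3] sub  $r2, $r0, $r0  →  {$r0:0, $r1:5, $r2:0, $r3:65520, $r4:5}
[4] sub  $r1, $r4, $r2  →  {$r0:0, $r1:5, $r2:0, $r3:65520, $r4:5}
[5] addi  $r0, $r0, 4  →  {$r0:0, $r1:5, $r2:0, $r3:65520, $r4:5}
[6] slti  $r2, $r3, 10  →  {$r0:0, $r1:5, $r2:0, $r3:65520, $r4:5}
[7] beq  $r2, $r0, L10  →  {$r0:0, $r1:5, $r2:0, $r3:65520, $r4:5}  ⟨branch taken⟩
[8] addi  $r3, $r0, 4  →  {$r0:0, $r1:5, $r2:0, $r3:4, $r4:5}
[10] ori   $r4, $r0, 8  →  {$r0:0, $r1:5, $r2:0, $r3:4, $r4:8}
[11] ori   $r4, $r4, 0  →  {$r0:0, $r1:5, $r2:0, $r3:4, $r4:8}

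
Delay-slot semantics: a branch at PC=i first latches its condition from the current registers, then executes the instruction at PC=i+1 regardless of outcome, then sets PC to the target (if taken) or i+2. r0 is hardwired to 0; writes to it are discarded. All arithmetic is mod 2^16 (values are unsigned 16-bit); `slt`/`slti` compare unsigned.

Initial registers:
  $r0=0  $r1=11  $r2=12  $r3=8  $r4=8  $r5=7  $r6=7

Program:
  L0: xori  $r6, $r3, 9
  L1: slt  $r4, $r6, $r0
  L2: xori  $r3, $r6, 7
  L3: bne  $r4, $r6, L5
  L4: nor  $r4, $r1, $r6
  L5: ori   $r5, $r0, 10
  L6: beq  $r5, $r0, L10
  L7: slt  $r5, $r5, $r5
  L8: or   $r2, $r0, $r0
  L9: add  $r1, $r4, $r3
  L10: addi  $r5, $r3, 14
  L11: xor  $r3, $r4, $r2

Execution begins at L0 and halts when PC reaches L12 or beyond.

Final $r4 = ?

PC=0  xori  $r6, $r3, 9      | $r0=0 $r1=11 $r2=12 $r3=8 $r4=8 $r5=7 $r6=1
PC=1  slt  $r4, $r6, $r0     | $r0=0 $r1=11 $r2=12 $r3=8 $r4=0 $r5=7 $r6=1
PC=2  xori  $r3, $r6, 7      | $r0=0 $r1=11 $r2=12 $r3=6 $r4=0 $r5=7 $r6=1
PC=3  bne  $r4, $r6, L5      | $r0=0 $r1=11 $r2=12 $r3=6 $r4=0 $r5=7 $r6=1  [TAKEN]
PC=4  nor  $r4, $r1, $r6     | $r0=0 $r1=11 $r2=12 $r3=6 $r4=65524 $r5=7 $r6=1
PC=5  ori   $r5, $r0, 10     | $r0=0 $r1=11 $r2=12 $r3=6 $r4=65524 $r5=10 $r6=1
PC=6  beq  $r5, $r0, L10     | $r0=0 $r1=11 $r2=12 $r3=6 $r4=65524 $r5=10 $r6=1  [not taken]
PC=7  slt  $r5, $r5, $r5     | $r0=0 $r1=11 $r2=12 $r3=6 $r4=65524 $r5=0 $r6=1
PC=8  or   $r2, $r0, $r0     | $r0=0 $r1=11 $r2=0 $r3=6 $r4=65524 $r5=0 $r6=1
PC=9  add  $r1, $r4, $r3     | $r0=0 $r1=65530 $r2=0 $r3=6 $r4=65524 $r5=0 $r6=1
PC=10 addi  $r5, $r3, 14     | $r0=0 $r1=65530 $r2=0 $r3=6 $r4=65524 $r5=20 $r6=1
PC=11 xor  $r3, $r4, $r2     | $r0=0 $r1=65530 $r2=0 $r3=65524 $r4=65524 $r5=20 $r6=1

65524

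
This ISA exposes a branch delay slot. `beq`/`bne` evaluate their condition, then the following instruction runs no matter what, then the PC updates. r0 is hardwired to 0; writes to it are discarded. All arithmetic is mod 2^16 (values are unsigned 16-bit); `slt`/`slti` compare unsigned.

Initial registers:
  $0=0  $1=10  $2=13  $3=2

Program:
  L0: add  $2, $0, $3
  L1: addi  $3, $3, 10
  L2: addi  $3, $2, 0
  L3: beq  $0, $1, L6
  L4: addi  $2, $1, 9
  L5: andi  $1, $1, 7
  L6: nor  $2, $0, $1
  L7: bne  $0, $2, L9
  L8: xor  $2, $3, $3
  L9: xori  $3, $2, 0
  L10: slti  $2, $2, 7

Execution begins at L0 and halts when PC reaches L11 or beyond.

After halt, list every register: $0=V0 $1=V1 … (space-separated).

[0] add  $2, $0, $3  →  {$0:0, $1:10, $2:2, $3:2}
[1] addi  $3, $3, 10  →  {$0:0, $1:10, $2:2, $3:12}
[2] addi  $3, $2, 0  →  {$0:0, $1:10, $2:2, $3:2}
[3] beq  $0, $1, L6  →  {$0:0, $1:10, $2:2, $3:2}  ⟨branch fallthrough⟩
[4] addi  $2, $1, 9  →  {$0:0, $1:10, $2:19, $3:2}
[5] andi  $1, $1, 7  →  {$0:0, $1:2, $2:19, $3:2}
[6] nor  $2, $0, $1  →  {$0:0, $1:2, $2:65533, $3:2}
[7] bne  $0, $2, L9  →  {$0:0, $1:2, $2:65533, $3:2}  ⟨branch taken⟩
[8] xor  $2, $3, $3  →  {$0:0, $1:2, $2:0, $3:2}
[9] xori  $3, $2, 0  →  {$0:0, $1:2, $2:0, $3:0}
[10] slti  $2, $2, 7  →  {$0:0, $1:2, $2:1, $3:0}

$0=0 $1=2 $2=1 $3=0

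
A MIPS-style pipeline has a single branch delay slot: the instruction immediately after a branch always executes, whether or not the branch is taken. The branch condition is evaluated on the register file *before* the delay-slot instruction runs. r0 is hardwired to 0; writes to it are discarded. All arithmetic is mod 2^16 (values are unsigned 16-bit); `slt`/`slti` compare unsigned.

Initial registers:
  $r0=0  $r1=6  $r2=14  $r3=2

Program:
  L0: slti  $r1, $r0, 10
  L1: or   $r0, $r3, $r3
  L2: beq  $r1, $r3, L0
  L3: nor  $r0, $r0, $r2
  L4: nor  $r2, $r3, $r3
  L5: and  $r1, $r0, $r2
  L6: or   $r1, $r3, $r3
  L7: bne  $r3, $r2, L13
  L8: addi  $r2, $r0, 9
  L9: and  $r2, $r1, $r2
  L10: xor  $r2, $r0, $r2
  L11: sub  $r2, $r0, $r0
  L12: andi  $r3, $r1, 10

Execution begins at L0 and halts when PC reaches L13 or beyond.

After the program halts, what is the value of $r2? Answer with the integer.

9

[0] slti  $r1, $r0, 10  →  {$r0:0, $r1:1, $r2:14, $r3:2}
[1] or   $r0, $r3, $r3  →  {$r0:0, $r1:1, $r2:14, $r3:2}
[2] beq  $r1, $r3, L0  →  {$r0:0, $r1:1, $r2:14, $r3:2}  ⟨branch fallthrough⟩
[3] nor  $r0, $r0, $r2  →  {$r0:0, $r1:1, $r2:14, $r3:2}
[4] nor  $r2, $r3, $r3  →  {$r0:0, $r1:1, $r2:65533, $r3:2}
[5] and  $r1, $r0, $r2  →  {$r0:0, $r1:0, $r2:65533, $r3:2}
[6] or   $r1, $r3, $r3  →  {$r0:0, $r1:2, $r2:65533, $r3:2}
[7] bne  $r3, $r2, L13  →  {$r0:0, $r1:2, $r2:65533, $r3:2}  ⟨branch taken⟩
[8] addi  $r2, $r0, 9  →  {$r0:0, $r1:2, $r2:9, $r3:2}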